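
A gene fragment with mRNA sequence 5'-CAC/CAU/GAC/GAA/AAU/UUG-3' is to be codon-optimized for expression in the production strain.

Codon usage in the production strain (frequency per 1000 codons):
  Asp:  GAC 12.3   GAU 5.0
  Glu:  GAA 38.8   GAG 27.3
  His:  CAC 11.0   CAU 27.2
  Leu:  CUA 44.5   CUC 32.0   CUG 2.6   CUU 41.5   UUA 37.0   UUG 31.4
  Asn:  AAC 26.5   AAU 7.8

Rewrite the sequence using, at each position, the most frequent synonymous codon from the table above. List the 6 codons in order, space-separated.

CAU CAU GAC GAA AAC CUA

Codon 1 (His): best is CAU at 27.2.
Codon 2 (His): best is CAU at 27.2.
Codon 3 (Asp): best is GAC at 12.3.
Codon 4 (Glu): best is GAA at 38.8.
Codon 5 (Asn): best is AAC at 26.5.
Codon 6 (Leu): best is CUA at 44.5.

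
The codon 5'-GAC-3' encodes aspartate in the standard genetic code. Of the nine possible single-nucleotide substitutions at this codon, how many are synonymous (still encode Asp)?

Position 1: none → 0 synonymous.
Position 2: none → 0 synonymous.
Position 3: GAU → 1 synonymous.
Total: 0 + 0 + 1 = 1.

1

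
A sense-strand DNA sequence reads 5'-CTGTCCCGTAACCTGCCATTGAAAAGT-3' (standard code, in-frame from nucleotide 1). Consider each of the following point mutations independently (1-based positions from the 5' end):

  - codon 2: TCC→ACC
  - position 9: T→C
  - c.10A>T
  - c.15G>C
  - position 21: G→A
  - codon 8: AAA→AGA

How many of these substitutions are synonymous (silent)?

3

Codon 2: TCC (Ser) → ACC (Thr) — missense.
Codon 3: CGT (Arg) → CGC (Arg) — synonymous.
Codon 4: AAC (Asn) → TAC (Tyr) — missense.
Codon 5: CTG (Leu) → CTC (Leu) — synonymous.
Codon 7: TTG (Leu) → TTA (Leu) — synonymous.
Codon 8: AAA (Lys) → AGA (Arg) — missense.
Synonymous: 3 of 6.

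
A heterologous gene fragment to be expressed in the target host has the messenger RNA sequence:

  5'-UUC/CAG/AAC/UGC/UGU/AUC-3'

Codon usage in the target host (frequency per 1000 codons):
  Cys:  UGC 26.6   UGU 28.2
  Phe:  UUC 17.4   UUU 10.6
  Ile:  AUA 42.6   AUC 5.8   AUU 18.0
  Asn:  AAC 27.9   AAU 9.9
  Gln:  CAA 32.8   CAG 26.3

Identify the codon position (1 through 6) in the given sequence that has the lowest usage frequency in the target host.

6

Codon 1 UUC (Phe): 17.4 per 1000.
Codon 2 CAG (Gln): 26.3 per 1000.
Codon 3 AAC (Asn): 27.9 per 1000.
Codon 4 UGC (Cys): 26.6 per 1000.
Codon 5 UGU (Cys): 28.2 per 1000.
Codon 6 AUC (Ile): 5.8 per 1000.
Lowest frequency is 5.8 at codon 6.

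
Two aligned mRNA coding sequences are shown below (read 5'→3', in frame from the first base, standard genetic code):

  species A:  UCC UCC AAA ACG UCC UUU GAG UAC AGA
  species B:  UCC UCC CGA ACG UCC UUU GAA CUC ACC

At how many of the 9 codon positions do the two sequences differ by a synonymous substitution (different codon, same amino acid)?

Codon 1: UCC Ser / UCC Ser — identical.
Codon 2: UCC Ser / UCC Ser — identical.
Codon 3: AAA Lys / CGA Arg — nonsynonymous.
Codon 4: ACG Thr / ACG Thr — identical.
Codon 5: UCC Ser / UCC Ser — identical.
Codon 6: UUU Phe / UUU Phe — identical.
Codon 7: GAG Glu / GAA Glu — synonymous.
Codon 8: UAC Tyr / CUC Leu — nonsynonymous.
Codon 9: AGA Arg / ACC Thr — nonsynonymous.
Synonymous differences: 1.

1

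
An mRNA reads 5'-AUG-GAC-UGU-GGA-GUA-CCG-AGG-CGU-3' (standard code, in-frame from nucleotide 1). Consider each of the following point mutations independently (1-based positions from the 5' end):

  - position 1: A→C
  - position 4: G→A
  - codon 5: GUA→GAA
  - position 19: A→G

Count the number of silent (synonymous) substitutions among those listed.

0

Codon 1: AUG (Met) → CUG (Leu) — missense.
Codon 2: GAC (Asp) → AAC (Asn) — missense.
Codon 5: GUA (Val) → GAA (Glu) — missense.
Codon 7: AGG (Arg) → GGG (Gly) — missense.
Synonymous: 0 of 4.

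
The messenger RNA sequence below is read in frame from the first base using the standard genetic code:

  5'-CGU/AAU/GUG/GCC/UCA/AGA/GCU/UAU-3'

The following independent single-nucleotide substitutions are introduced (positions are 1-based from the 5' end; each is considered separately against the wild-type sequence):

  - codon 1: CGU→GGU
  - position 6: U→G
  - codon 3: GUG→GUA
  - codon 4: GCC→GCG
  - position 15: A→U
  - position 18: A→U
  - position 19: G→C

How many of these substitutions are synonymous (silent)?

Codon 1: CGU (Arg) → GGU (Gly) — missense.
Codon 2: AAU (Asn) → AAG (Lys) — missense.
Codon 3: GUG (Val) → GUA (Val) — synonymous.
Codon 4: GCC (Ala) → GCG (Ala) — synonymous.
Codon 5: UCA (Ser) → UCU (Ser) — synonymous.
Codon 6: AGA (Arg) → AGU (Ser) — missense.
Codon 7: GCU (Ala) → CCU (Pro) — missense.
Synonymous: 3 of 7.

3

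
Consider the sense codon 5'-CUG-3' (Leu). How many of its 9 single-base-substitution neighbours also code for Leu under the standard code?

Position 1: UUG → 1 synonymous.
Position 2: none → 0 synonymous.
Position 3: CUU, CUC, CUA → 3 synonymous.
Total: 1 + 0 + 3 = 4.

4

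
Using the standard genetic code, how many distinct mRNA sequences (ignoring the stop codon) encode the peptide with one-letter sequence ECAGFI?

384

Glu: 2 codons.
Cys: 2 codons.
Ala: 4 codons.
Gly: 4 codons.
Phe: 2 codons.
Ile: 3 codons.
2 × 2 × 4 × 4 × 2 × 3 = 384.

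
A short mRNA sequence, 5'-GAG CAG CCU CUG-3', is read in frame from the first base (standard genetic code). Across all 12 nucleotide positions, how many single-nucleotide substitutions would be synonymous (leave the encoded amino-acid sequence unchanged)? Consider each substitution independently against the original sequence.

9

Codon 1 (GAG, Glu): 1 synonymous substitution.
Codon 2 (CAG, Gln): 1 synonymous substitution.
Codon 3 (CCU, Pro): 3 synonymous substitutions.
Codon 4 (CUG, Leu): 4 synonymous substitutions.
Total: 1 + 1 + 3 + 4 = 9.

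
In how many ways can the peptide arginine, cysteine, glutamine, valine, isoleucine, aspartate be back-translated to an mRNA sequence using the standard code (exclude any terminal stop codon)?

Arg: 6 codons.
Cys: 2 codons.
Gln: 2 codons.
Val: 4 codons.
Ile: 3 codons.
Asp: 2 codons.
6 × 2 × 2 × 4 × 3 × 2 = 576.

576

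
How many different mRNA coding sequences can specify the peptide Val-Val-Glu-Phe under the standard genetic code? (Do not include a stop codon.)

64

Val: 4 codons.
Val: 4 codons.
Glu: 2 codons.
Phe: 2 codons.
4 × 4 × 2 × 2 = 64.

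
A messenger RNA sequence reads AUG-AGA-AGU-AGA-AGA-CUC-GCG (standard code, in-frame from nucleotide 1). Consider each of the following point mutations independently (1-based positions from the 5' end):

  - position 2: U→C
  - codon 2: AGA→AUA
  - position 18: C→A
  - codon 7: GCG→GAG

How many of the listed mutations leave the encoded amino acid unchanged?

Codon 1: AUG (Met) → ACG (Thr) — missense.
Codon 2: AGA (Arg) → AUA (Ile) — missense.
Codon 6: CUC (Leu) → CUA (Leu) — synonymous.
Codon 7: GCG (Ala) → GAG (Glu) — missense.
Synonymous: 1 of 4.

1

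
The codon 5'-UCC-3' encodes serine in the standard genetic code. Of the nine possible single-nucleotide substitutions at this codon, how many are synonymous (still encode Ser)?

3

Position 1: none → 0 synonymous.
Position 2: none → 0 synonymous.
Position 3: UCU, UCA, UCG → 3 synonymous.
Total: 0 + 0 + 3 = 3.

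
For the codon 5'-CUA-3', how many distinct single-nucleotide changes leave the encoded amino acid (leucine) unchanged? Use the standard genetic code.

4

Position 1: UUA → 1 synonymous.
Position 2: none → 0 synonymous.
Position 3: CUU, CUC, CUG → 3 synonymous.
Total: 1 + 0 + 3 = 4.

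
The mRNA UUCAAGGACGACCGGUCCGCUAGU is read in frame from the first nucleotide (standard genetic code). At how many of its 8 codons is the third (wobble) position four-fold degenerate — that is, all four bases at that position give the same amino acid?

Codon 1 UUC (Phe): third position 2-fold.
Codon 2 AAG (Lys): third position 2-fold.
Codon 3 GAC (Asp): third position 2-fold.
Codon 4 GAC (Asp): third position 2-fold.
Codon 5 CGG (Arg): third position 4-fold.
Codon 6 UCC (Ser): third position 4-fold.
Codon 7 GCU (Ala): third position 4-fold.
Codon 8 AGU (Ser): third position 2-fold.
Four-fold degenerate third positions: 3.

3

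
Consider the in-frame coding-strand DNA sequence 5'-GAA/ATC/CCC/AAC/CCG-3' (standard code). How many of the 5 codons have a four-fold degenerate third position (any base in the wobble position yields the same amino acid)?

Codon 1 GAA (Glu): third position 2-fold.
Codon 2 ATC (Ile): third position 3-fold.
Codon 3 CCC (Pro): third position 4-fold.
Codon 4 AAC (Asn): third position 2-fold.
Codon 5 CCG (Pro): third position 4-fold.
Four-fold degenerate third positions: 2.

2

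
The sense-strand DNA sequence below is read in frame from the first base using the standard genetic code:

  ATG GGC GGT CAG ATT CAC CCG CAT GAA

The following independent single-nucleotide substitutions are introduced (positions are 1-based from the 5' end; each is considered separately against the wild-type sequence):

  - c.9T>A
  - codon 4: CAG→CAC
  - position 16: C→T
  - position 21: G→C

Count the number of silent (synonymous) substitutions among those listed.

2

Codon 3: GGT (Gly) → GGA (Gly) — synonymous.
Codon 4: CAG (Gln) → CAC (His) — missense.
Codon 6: CAC (His) → TAC (Tyr) — missense.
Codon 7: CCG (Pro) → CCC (Pro) — synonymous.
Synonymous: 2 of 4.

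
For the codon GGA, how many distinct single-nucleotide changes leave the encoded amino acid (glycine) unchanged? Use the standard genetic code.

3

Position 1: none → 0 synonymous.
Position 2: none → 0 synonymous.
Position 3: GGU, GGC, GGG → 3 synonymous.
Total: 0 + 0 + 3 = 3.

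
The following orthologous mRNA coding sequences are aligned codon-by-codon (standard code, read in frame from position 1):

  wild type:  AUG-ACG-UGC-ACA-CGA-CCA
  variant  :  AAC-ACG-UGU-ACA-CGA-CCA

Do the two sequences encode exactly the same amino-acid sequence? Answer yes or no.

no

Codon 1: AUG Met / AAC Asn — nonsynonymous.
Codon 2: ACG Thr / ACG Thr — identical.
Codon 3: UGC Cys / UGU Cys — synonymous.
Codon 4: ACA Thr / ACA Thr — identical.
Codon 5: CGA Arg / CGA Arg — identical.
Codon 6: CCA Pro / CCA Pro — identical.
Nonsynonymous differences: 1 → different protein.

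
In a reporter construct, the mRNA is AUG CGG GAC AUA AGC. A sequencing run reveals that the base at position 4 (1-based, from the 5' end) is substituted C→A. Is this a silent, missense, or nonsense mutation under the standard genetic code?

silent

Position 4 falls in codon 2: CGG → Arg.
After the substitution the codon is AGG → Arg.
Both encode Arg, so the change is synonymous.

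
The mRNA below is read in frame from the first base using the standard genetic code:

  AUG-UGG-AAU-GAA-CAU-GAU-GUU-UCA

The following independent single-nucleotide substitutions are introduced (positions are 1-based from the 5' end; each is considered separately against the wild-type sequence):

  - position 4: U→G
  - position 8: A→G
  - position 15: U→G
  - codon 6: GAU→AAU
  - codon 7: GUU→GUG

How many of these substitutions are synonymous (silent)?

Codon 2: UGG (Trp) → GGG (Gly) — missense.
Codon 3: AAU (Asn) → AGU (Ser) — missense.
Codon 5: CAU (His) → CAG (Gln) — missense.
Codon 6: GAU (Asp) → AAU (Asn) — missense.
Codon 7: GUU (Val) → GUG (Val) — synonymous.
Synonymous: 1 of 5.

1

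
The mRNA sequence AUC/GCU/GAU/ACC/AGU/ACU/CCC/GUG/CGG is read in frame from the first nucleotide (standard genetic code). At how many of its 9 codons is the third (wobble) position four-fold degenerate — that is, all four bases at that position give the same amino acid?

6

Codon 1 AUC (Ile): third position 3-fold.
Codon 2 GCU (Ala): third position 4-fold.
Codon 3 GAU (Asp): third position 2-fold.
Codon 4 ACC (Thr): third position 4-fold.
Codon 5 AGU (Ser): third position 2-fold.
Codon 6 ACU (Thr): third position 4-fold.
Codon 7 CCC (Pro): third position 4-fold.
Codon 8 GUG (Val): third position 4-fold.
Codon 9 CGG (Arg): third position 4-fold.
Four-fold degenerate third positions: 6.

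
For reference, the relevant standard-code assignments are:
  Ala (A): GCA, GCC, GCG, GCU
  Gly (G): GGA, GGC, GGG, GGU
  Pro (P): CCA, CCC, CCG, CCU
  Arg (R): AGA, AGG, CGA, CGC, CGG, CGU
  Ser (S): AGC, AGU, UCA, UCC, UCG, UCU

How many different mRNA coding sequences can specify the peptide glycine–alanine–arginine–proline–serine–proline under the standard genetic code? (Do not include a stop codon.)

Gly: 4 codons.
Ala: 4 codons.
Arg: 6 codons.
Pro: 4 codons.
Ser: 6 codons.
Pro: 4 codons.
4 × 4 × 6 × 4 × 6 × 4 = 9216.

9216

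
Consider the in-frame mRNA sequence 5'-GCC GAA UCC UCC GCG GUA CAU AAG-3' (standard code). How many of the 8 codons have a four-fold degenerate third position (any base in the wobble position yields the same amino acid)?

Codon 1 GCC (Ala): third position 4-fold.
Codon 2 GAA (Glu): third position 2-fold.
Codon 3 UCC (Ser): third position 4-fold.
Codon 4 UCC (Ser): third position 4-fold.
Codon 5 GCG (Ala): third position 4-fold.
Codon 6 GUA (Val): third position 4-fold.
Codon 7 CAU (His): third position 2-fold.
Codon 8 AAG (Lys): third position 2-fold.
Four-fold degenerate third positions: 5.

5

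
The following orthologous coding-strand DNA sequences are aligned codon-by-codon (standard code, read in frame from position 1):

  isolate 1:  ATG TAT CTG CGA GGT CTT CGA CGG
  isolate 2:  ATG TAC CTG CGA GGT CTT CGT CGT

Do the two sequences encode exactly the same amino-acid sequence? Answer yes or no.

Codon 1: ATG Met / ATG Met — identical.
Codon 2: TAT Tyr / TAC Tyr — synonymous.
Codon 3: CTG Leu / CTG Leu — identical.
Codon 4: CGA Arg / CGA Arg — identical.
Codon 5: GGT Gly / GGT Gly — identical.
Codon 6: CTT Leu / CTT Leu — identical.
Codon 7: CGA Arg / CGT Arg — synonymous.
Codon 8: CGG Arg / CGT Arg — synonymous.
Nonsynonymous differences: 0 → same protein.

yes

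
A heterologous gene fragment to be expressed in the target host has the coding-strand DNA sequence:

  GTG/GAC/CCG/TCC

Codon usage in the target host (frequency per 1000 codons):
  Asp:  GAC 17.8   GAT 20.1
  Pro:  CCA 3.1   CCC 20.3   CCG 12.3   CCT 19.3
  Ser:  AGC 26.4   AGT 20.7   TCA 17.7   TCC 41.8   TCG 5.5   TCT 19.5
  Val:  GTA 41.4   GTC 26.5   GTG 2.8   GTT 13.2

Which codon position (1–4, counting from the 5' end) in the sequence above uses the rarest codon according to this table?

Codon 1 GTG (Val): 2.8 per 1000.
Codon 2 GAC (Asp): 17.8 per 1000.
Codon 3 CCG (Pro): 12.3 per 1000.
Codon 4 TCC (Ser): 41.8 per 1000.
Lowest frequency is 2.8 at codon 1.

1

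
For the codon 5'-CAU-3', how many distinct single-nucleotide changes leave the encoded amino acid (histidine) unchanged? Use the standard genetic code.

Position 1: none → 0 synonymous.
Position 2: none → 0 synonymous.
Position 3: CAC → 1 synonymous.
Total: 0 + 0 + 1 = 1.

1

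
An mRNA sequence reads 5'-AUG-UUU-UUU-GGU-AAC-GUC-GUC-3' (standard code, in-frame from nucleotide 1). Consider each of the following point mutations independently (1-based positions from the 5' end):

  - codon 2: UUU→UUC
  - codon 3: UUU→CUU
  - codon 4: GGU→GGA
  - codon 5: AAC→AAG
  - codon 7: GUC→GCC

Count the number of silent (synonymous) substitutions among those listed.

Codon 2: UUU (Phe) → UUC (Phe) — synonymous.
Codon 3: UUU (Phe) → CUU (Leu) — missense.
Codon 4: GGU (Gly) → GGA (Gly) — synonymous.
Codon 5: AAC (Asn) → AAG (Lys) — missense.
Codon 7: GUC (Val) → GCC (Ala) — missense.
Synonymous: 2 of 5.

2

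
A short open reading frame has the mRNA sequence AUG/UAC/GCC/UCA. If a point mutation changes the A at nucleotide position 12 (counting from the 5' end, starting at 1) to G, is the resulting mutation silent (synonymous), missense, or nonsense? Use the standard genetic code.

Position 12 falls in codon 4: UCA → Ser.
After the substitution the codon is UCG → Ser.
Both encode Ser, so the change is synonymous.

silent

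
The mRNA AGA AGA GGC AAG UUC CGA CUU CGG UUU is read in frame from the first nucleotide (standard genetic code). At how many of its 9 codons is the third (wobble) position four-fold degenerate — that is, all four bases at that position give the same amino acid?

Codon 1 AGA (Arg): third position 2-fold.
Codon 2 AGA (Arg): third position 2-fold.
Codon 3 GGC (Gly): third position 4-fold.
Codon 4 AAG (Lys): third position 2-fold.
Codon 5 UUC (Phe): third position 2-fold.
Codon 6 CGA (Arg): third position 4-fold.
Codon 7 CUU (Leu): third position 4-fold.
Codon 8 CGG (Arg): third position 4-fold.
Codon 9 UUU (Phe): third position 2-fold.
Four-fold degenerate third positions: 4.

4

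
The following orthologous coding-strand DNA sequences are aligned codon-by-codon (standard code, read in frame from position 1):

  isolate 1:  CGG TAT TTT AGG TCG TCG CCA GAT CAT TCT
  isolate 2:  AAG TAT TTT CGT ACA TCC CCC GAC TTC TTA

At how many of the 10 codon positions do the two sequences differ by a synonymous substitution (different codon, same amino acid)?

Codon 1: CGG Arg / AAG Lys — nonsynonymous.
Codon 2: TAT Tyr / TAT Tyr — identical.
Codon 3: TTT Phe / TTT Phe — identical.
Codon 4: AGG Arg / CGT Arg — synonymous.
Codon 5: TCG Ser / ACA Thr — nonsynonymous.
Codon 6: TCG Ser / TCC Ser — synonymous.
Codon 7: CCA Pro / CCC Pro — synonymous.
Codon 8: GAT Asp / GAC Asp — synonymous.
Codon 9: CAT His / TTC Phe — nonsynonymous.
Codon 10: TCT Ser / TTA Leu — nonsynonymous.
Synonymous differences: 4.

4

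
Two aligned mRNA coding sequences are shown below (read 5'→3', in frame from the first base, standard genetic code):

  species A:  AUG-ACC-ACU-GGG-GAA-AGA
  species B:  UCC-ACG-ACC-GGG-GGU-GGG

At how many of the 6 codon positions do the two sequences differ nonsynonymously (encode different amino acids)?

3

Codon 1: AUG Met / UCC Ser — nonsynonymous.
Codon 2: ACC Thr / ACG Thr — synonymous.
Codon 3: ACU Thr / ACC Thr — synonymous.
Codon 4: GGG Gly / GGG Gly — identical.
Codon 5: GAA Glu / GGU Gly — nonsynonymous.
Codon 6: AGA Arg / GGG Gly — nonsynonymous.
Nonsynonymous differences: 3.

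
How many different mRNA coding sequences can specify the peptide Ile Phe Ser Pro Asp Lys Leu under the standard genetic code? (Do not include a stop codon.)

3456

Ile: 3 codons.
Phe: 2 codons.
Ser: 6 codons.
Pro: 4 codons.
Asp: 2 codons.
Lys: 2 codons.
Leu: 6 codons.
3 × 2 × 6 × 4 × 2 × 2 × 6 = 3456.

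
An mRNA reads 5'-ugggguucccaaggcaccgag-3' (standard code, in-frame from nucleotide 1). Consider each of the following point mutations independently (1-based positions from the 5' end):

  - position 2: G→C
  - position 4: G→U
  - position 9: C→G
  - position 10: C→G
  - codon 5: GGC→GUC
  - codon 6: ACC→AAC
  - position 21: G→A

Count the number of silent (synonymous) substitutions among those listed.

Codon 1: UGG (Trp) → UCG (Ser) — missense.
Codon 2: GGU (Gly) → UGU (Cys) — missense.
Codon 3: UCC (Ser) → UCG (Ser) — synonymous.
Codon 4: CAA (Gln) → GAA (Glu) — missense.
Codon 5: GGC (Gly) → GUC (Val) — missense.
Codon 6: ACC (Thr) → AAC (Asn) — missense.
Codon 7: GAG (Glu) → GAA (Glu) — synonymous.
Synonymous: 2 of 7.

2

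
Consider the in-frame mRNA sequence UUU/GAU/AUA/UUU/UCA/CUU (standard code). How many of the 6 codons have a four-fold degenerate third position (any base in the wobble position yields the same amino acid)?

Codon 1 UUU (Phe): third position 2-fold.
Codon 2 GAU (Asp): third position 2-fold.
Codon 3 AUA (Ile): third position 3-fold.
Codon 4 UUU (Phe): third position 2-fold.
Codon 5 UCA (Ser): third position 4-fold.
Codon 6 CUU (Leu): third position 4-fold.
Four-fold degenerate third positions: 2.

2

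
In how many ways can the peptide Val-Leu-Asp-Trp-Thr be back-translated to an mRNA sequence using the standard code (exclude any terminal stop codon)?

Val: 4 codons.
Leu: 6 codons.
Asp: 2 codons.
Trp: 1 codon.
Thr: 4 codons.
4 × 6 × 2 × 1 × 4 = 192.

192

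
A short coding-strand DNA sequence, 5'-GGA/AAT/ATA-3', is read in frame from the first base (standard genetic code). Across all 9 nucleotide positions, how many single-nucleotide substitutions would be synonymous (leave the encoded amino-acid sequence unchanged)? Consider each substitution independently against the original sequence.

Codon 1 (GGA, Gly): 3 synonymous substitutions.
Codon 2 (AAT, Asn): 1 synonymous substitution.
Codon 3 (ATA, Ile): 2 synonymous substitutions.
Total: 3 + 1 + 2 = 6.

6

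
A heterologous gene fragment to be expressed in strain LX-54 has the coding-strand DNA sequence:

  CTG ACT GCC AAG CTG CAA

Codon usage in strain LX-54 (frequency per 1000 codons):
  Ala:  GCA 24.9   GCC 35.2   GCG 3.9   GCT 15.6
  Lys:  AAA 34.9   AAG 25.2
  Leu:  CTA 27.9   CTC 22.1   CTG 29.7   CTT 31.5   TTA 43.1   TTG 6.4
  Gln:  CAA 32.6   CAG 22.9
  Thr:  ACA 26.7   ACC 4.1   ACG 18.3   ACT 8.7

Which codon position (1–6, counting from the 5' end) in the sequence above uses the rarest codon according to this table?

2

Codon 1 CTG (Leu): 29.7 per 1000.
Codon 2 ACT (Thr): 8.7 per 1000.
Codon 3 GCC (Ala): 35.2 per 1000.
Codon 4 AAG (Lys): 25.2 per 1000.
Codon 5 CTG (Leu): 29.7 per 1000.
Codon 6 CAA (Gln): 32.6 per 1000.
Lowest frequency is 8.7 at codon 2.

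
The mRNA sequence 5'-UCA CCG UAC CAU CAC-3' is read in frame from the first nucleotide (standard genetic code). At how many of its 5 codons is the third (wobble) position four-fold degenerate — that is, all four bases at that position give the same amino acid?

Codon 1 UCA (Ser): third position 4-fold.
Codon 2 CCG (Pro): third position 4-fold.
Codon 3 UAC (Tyr): third position 2-fold.
Codon 4 CAU (His): third position 2-fold.
Codon 5 CAC (His): third position 2-fold.
Four-fold degenerate third positions: 2.

2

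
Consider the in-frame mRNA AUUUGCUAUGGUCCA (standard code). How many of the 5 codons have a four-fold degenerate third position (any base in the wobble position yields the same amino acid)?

2

Codon 1 AUU (Ile): third position 3-fold.
Codon 2 UGC (Cys): third position 2-fold.
Codon 3 UAU (Tyr): third position 2-fold.
Codon 4 GGU (Gly): third position 4-fold.
Codon 5 CCA (Pro): third position 4-fold.
Four-fold degenerate third positions: 2.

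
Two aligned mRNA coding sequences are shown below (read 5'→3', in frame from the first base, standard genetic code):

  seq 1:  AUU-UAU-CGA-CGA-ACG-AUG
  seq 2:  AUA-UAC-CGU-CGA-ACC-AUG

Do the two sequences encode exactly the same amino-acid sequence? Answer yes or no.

yes

Codon 1: AUU Ile / AUA Ile — synonymous.
Codon 2: UAU Tyr / UAC Tyr — synonymous.
Codon 3: CGA Arg / CGU Arg — synonymous.
Codon 4: CGA Arg / CGA Arg — identical.
Codon 5: ACG Thr / ACC Thr — synonymous.
Codon 6: AUG Met / AUG Met — identical.
Nonsynonymous differences: 0 → same protein.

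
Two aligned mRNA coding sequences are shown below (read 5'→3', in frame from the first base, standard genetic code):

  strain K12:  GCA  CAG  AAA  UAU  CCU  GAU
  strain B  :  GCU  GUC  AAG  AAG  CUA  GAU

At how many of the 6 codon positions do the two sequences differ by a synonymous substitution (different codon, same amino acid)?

Codon 1: GCA Ala / GCU Ala — synonymous.
Codon 2: CAG Gln / GUC Val — nonsynonymous.
Codon 3: AAA Lys / AAG Lys — synonymous.
Codon 4: UAU Tyr / AAG Lys — nonsynonymous.
Codon 5: CCU Pro / CUA Leu — nonsynonymous.
Codon 6: GAU Asp / GAU Asp — identical.
Synonymous differences: 2.

2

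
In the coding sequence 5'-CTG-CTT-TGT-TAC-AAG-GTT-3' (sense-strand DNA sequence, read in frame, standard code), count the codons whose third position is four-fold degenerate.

3

Codon 1 CTG (Leu): third position 4-fold.
Codon 2 CTT (Leu): third position 4-fold.
Codon 3 TGT (Cys): third position 2-fold.
Codon 4 TAC (Tyr): third position 2-fold.
Codon 5 AAG (Lys): third position 2-fold.
Codon 6 GTT (Val): third position 4-fold.
Four-fold degenerate third positions: 3.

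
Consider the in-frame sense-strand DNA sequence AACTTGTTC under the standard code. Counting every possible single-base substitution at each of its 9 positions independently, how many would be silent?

4

Codon 1 (AAC, Asn): 1 synonymous substitution.
Codon 2 (TTG, Leu): 2 synonymous substitutions.
Codon 3 (TTC, Phe): 1 synonymous substitution.
Total: 1 + 2 + 1 = 4.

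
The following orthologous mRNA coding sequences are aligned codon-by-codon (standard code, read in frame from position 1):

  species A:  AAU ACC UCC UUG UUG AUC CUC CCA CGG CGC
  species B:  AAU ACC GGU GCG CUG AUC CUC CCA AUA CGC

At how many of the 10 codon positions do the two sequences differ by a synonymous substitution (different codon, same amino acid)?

1

Codon 1: AAU Asn / AAU Asn — identical.
Codon 2: ACC Thr / ACC Thr — identical.
Codon 3: UCC Ser / GGU Gly — nonsynonymous.
Codon 4: UUG Leu / GCG Ala — nonsynonymous.
Codon 5: UUG Leu / CUG Leu — synonymous.
Codon 6: AUC Ile / AUC Ile — identical.
Codon 7: CUC Leu / CUC Leu — identical.
Codon 8: CCA Pro / CCA Pro — identical.
Codon 9: CGG Arg / AUA Ile — nonsynonymous.
Codon 10: CGC Arg / CGC Arg — identical.
Synonymous differences: 1.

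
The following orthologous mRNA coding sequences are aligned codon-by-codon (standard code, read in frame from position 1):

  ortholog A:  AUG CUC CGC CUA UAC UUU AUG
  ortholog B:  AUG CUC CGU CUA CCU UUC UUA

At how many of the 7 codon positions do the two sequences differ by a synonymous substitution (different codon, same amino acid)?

Codon 1: AUG Met / AUG Met — identical.
Codon 2: CUC Leu / CUC Leu — identical.
Codon 3: CGC Arg / CGU Arg — synonymous.
Codon 4: CUA Leu / CUA Leu — identical.
Codon 5: UAC Tyr / CCU Pro — nonsynonymous.
Codon 6: UUU Phe / UUC Phe — synonymous.
Codon 7: AUG Met / UUA Leu — nonsynonymous.
Synonymous differences: 2.

2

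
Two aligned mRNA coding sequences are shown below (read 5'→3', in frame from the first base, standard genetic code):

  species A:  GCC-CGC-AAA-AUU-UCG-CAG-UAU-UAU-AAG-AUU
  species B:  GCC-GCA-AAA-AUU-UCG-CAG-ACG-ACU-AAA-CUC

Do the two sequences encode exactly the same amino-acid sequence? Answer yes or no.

Codon 1: GCC Ala / GCC Ala — identical.
Codon 2: CGC Arg / GCA Ala — nonsynonymous.
Codon 3: AAA Lys / AAA Lys — identical.
Codon 4: AUU Ile / AUU Ile — identical.
Codon 5: UCG Ser / UCG Ser — identical.
Codon 6: CAG Gln / CAG Gln — identical.
Codon 7: UAU Tyr / ACG Thr — nonsynonymous.
Codon 8: UAU Tyr / ACU Thr — nonsynonymous.
Codon 9: AAG Lys / AAA Lys — synonymous.
Codon 10: AUU Ile / CUC Leu — nonsynonymous.
Nonsynonymous differences: 4 → different protein.

no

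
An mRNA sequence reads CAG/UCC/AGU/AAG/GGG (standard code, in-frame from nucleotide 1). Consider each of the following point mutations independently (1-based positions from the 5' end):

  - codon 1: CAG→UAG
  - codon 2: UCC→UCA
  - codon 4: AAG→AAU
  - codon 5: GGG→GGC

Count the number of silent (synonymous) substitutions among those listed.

Codon 1: CAG (Gln) → UAG (Stop) — nonsense.
Codon 2: UCC (Ser) → UCA (Ser) — synonymous.
Codon 4: AAG (Lys) → AAU (Asn) — missense.
Codon 5: GGG (Gly) → GGC (Gly) — synonymous.
Synonymous: 2 of 4.

2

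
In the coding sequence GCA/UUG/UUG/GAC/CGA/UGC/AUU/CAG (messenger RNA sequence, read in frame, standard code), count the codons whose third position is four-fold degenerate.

Codon 1 GCA (Ala): third position 4-fold.
Codon 2 UUG (Leu): third position 2-fold.
Codon 3 UUG (Leu): third position 2-fold.
Codon 4 GAC (Asp): third position 2-fold.
Codon 5 CGA (Arg): third position 4-fold.
Codon 6 UGC (Cys): third position 2-fold.
Codon 7 AUU (Ile): third position 3-fold.
Codon 8 CAG (Gln): third position 2-fold.
Four-fold degenerate third positions: 2.

2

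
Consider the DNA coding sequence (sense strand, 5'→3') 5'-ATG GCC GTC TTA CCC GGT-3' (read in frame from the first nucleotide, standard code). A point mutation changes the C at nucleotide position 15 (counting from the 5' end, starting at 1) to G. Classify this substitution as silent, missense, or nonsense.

silent

Position 15 falls in codon 5: CCC → Pro.
After the substitution the codon is CCG → Pro.
Both encode Pro, so the change is synonymous.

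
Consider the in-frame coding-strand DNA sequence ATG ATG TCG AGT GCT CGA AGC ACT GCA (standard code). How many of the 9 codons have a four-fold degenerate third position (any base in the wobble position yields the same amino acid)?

Codon 1 ATG (Met): third position 1-fold.
Codon 2 ATG (Met): third position 1-fold.
Codon 3 TCG (Ser): third position 4-fold.
Codon 4 AGT (Ser): third position 2-fold.
Codon 5 GCT (Ala): third position 4-fold.
Codon 6 CGA (Arg): third position 4-fold.
Codon 7 AGC (Ser): third position 2-fold.
Codon 8 ACT (Thr): third position 4-fold.
Codon 9 GCA (Ala): third position 4-fold.
Four-fold degenerate third positions: 5.

5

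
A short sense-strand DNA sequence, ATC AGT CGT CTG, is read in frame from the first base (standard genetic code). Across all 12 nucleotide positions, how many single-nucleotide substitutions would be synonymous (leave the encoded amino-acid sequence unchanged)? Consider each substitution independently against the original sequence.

Codon 1 (ATC, Ile): 2 synonymous substitutions.
Codon 2 (AGT, Ser): 1 synonymous substitution.
Codon 3 (CGT, Arg): 3 synonymous substitutions.
Codon 4 (CTG, Leu): 4 synonymous substitutions.
Total: 2 + 1 + 3 + 4 = 10.

10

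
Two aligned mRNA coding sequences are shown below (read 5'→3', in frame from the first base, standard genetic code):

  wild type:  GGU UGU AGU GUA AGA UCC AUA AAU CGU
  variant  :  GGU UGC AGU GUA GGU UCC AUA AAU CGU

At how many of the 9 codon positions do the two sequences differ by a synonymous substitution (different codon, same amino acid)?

Codon 1: GGU Gly / GGU Gly — identical.
Codon 2: UGU Cys / UGC Cys — synonymous.
Codon 3: AGU Ser / AGU Ser — identical.
Codon 4: GUA Val / GUA Val — identical.
Codon 5: AGA Arg / GGU Gly — nonsynonymous.
Codon 6: UCC Ser / UCC Ser — identical.
Codon 7: AUA Ile / AUA Ile — identical.
Codon 8: AAU Asn / AAU Asn — identical.
Codon 9: CGU Arg / CGU Arg — identical.
Synonymous differences: 1.

1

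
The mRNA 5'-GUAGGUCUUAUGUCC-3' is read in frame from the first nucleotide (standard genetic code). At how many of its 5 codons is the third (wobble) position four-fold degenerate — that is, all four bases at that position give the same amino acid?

4

Codon 1 GUA (Val): third position 4-fold.
Codon 2 GGU (Gly): third position 4-fold.
Codon 3 CUU (Leu): third position 4-fold.
Codon 4 AUG (Met): third position 1-fold.
Codon 5 UCC (Ser): third position 4-fold.
Four-fold degenerate third positions: 4.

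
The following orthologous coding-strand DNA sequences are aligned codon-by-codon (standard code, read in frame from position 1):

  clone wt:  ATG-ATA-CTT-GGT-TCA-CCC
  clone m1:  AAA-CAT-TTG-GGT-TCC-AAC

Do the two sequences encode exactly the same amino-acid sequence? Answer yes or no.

Codon 1: ATG Met / AAA Lys — nonsynonymous.
Codon 2: ATA Ile / CAT His — nonsynonymous.
Codon 3: CTT Leu / TTG Leu — synonymous.
Codon 4: GGT Gly / GGT Gly — identical.
Codon 5: TCA Ser / TCC Ser — synonymous.
Codon 6: CCC Pro / AAC Asn — nonsynonymous.
Nonsynonymous differences: 3 → different protein.

no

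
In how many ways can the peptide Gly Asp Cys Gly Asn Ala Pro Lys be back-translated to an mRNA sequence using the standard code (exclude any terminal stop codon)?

Gly: 4 codons.
Asp: 2 codons.
Cys: 2 codons.
Gly: 4 codons.
Asn: 2 codons.
Ala: 4 codons.
Pro: 4 codons.
Lys: 2 codons.
4 × 2 × 2 × 4 × 2 × 4 × 4 × 2 = 4096.

4096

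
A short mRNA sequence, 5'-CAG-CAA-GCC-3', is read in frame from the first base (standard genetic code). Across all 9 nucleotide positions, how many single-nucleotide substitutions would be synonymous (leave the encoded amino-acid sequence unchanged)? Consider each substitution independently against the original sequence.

Codon 1 (CAG, Gln): 1 synonymous substitution.
Codon 2 (CAA, Gln): 1 synonymous substitution.
Codon 3 (GCC, Ala): 3 synonymous substitutions.
Total: 1 + 1 + 3 = 5.

5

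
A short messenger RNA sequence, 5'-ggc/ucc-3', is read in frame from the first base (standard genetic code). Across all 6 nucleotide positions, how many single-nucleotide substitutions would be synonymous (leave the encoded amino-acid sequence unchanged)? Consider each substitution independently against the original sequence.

Codon 1 (GGC, Gly): 3 synonymous substitutions.
Codon 2 (UCC, Ser): 3 synonymous substitutions.
Total: 3 + 3 = 6.

6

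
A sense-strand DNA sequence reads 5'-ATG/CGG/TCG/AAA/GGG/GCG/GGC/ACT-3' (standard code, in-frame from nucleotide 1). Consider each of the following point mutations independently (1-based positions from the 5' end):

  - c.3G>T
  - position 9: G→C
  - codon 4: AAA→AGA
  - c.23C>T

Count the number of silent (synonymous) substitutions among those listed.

Codon 1: ATG (Met) → ATT (Ile) — missense.
Codon 3: TCG (Ser) → TCC (Ser) — synonymous.
Codon 4: AAA (Lys) → AGA (Arg) — missense.
Codon 8: ACT (Thr) → ATT (Ile) — missense.
Synonymous: 1 of 4.

1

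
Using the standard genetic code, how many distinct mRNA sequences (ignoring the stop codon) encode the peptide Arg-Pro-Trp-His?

Arg: 6 codons.
Pro: 4 codons.
Trp: 1 codon.
His: 2 codons.
6 × 4 × 1 × 2 = 48.

48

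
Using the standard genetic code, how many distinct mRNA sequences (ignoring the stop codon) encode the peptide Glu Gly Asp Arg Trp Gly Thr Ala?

Glu: 2 codons.
Gly: 4 codons.
Asp: 2 codons.
Arg: 6 codons.
Trp: 1 codon.
Gly: 4 codons.
Thr: 4 codons.
Ala: 4 codons.
2 × 4 × 2 × 6 × 1 × 4 × 4 × 4 = 6144.

6144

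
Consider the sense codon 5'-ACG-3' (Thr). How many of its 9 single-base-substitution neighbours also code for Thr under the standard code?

Position 1: none → 0 synonymous.
Position 2: none → 0 synonymous.
Position 3: ACT, ACC, ACA → 3 synonymous.
Total: 0 + 0 + 3 = 3.

3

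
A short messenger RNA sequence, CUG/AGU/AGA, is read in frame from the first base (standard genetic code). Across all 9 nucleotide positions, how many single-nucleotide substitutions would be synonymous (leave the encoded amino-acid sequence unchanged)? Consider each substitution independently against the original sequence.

Codon 1 (CUG, Leu): 4 synonymous substitutions.
Codon 2 (AGU, Ser): 1 synonymous substitution.
Codon 3 (AGA, Arg): 2 synonymous substitutions.
Total: 4 + 1 + 2 = 7.

7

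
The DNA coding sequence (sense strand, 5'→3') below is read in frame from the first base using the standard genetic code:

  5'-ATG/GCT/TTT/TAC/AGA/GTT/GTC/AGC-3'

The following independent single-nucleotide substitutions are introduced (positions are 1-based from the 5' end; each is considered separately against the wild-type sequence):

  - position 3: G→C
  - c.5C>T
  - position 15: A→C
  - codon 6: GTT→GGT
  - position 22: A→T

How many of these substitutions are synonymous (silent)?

Codon 1: ATG (Met) → ATC (Ile) — missense.
Codon 2: GCT (Ala) → GTT (Val) — missense.
Codon 5: AGA (Arg) → AGC (Ser) — missense.
Codon 6: GTT (Val) → GGT (Gly) — missense.
Codon 8: AGC (Ser) → TGC (Cys) — missense.
Synonymous: 0 of 5.

0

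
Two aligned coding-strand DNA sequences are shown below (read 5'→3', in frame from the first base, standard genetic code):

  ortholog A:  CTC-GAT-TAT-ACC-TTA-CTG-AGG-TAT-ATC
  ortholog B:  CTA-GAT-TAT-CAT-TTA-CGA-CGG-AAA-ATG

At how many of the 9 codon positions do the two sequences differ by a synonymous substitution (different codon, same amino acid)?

2

Codon 1: CTC Leu / CTA Leu — synonymous.
Codon 2: GAT Asp / GAT Asp — identical.
Codon 3: TAT Tyr / TAT Tyr — identical.
Codon 4: ACC Thr / CAT His — nonsynonymous.
Codon 5: TTA Leu / TTA Leu — identical.
Codon 6: CTG Leu / CGA Arg — nonsynonymous.
Codon 7: AGG Arg / CGG Arg — synonymous.
Codon 8: TAT Tyr / AAA Lys — nonsynonymous.
Codon 9: ATC Ile / ATG Met — nonsynonymous.
Synonymous differences: 2.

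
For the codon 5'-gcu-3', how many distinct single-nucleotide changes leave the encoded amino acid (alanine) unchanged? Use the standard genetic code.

Position 1: none → 0 synonymous.
Position 2: none → 0 synonymous.
Position 3: GCC, GCA, GCG → 3 synonymous.
Total: 0 + 0 + 3 = 3.

3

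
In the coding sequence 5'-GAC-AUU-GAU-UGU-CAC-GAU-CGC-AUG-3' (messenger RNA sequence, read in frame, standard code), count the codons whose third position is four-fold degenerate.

Codon 1 GAC (Asp): third position 2-fold.
Codon 2 AUU (Ile): third position 3-fold.
Codon 3 GAU (Asp): third position 2-fold.
Codon 4 UGU (Cys): third position 2-fold.
Codon 5 CAC (His): third position 2-fold.
Codon 6 GAU (Asp): third position 2-fold.
Codon 7 CGC (Arg): third position 4-fold.
Codon 8 AUG (Met): third position 1-fold.
Four-fold degenerate third positions: 1.

1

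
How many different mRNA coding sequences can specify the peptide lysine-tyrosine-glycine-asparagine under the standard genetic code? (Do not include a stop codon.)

32

Lys: 2 codons.
Tyr: 2 codons.
Gly: 4 codons.
Asn: 2 codons.
2 × 2 × 4 × 2 = 32.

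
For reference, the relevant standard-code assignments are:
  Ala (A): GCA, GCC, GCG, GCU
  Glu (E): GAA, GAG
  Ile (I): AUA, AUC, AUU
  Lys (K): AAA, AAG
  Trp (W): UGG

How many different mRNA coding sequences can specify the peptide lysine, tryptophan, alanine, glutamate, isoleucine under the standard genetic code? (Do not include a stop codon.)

48

Lys: 2 codons.
Trp: 1 codon.
Ala: 4 codons.
Glu: 2 codons.
Ile: 3 codons.
2 × 1 × 4 × 2 × 3 = 48.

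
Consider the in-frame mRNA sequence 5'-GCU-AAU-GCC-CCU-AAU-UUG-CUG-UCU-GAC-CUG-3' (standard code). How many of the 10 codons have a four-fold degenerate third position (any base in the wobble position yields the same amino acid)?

Codon 1 GCU (Ala): third position 4-fold.
Codon 2 AAU (Asn): third position 2-fold.
Codon 3 GCC (Ala): third position 4-fold.
Codon 4 CCU (Pro): third position 4-fold.
Codon 5 AAU (Asn): third position 2-fold.
Codon 6 UUG (Leu): third position 2-fold.
Codon 7 CUG (Leu): third position 4-fold.
Codon 8 UCU (Ser): third position 4-fold.
Codon 9 GAC (Asp): third position 2-fold.
Codon 10 CUG (Leu): third position 4-fold.
Four-fold degenerate third positions: 6.

6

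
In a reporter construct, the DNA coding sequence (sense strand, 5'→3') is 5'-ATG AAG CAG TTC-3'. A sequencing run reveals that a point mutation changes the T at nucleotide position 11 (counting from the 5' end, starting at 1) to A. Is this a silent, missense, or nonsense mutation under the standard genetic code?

Position 11 falls in codon 4: TTC → Phe.
After the substitution the codon is TAC → Tyr.
Phe ≠ Tyr, so this is a missense mutation.

missense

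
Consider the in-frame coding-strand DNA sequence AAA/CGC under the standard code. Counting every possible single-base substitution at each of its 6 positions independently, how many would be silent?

Codon 1 (AAA, Lys): 1 synonymous substitution.
Codon 2 (CGC, Arg): 3 synonymous substitutions.
Total: 1 + 3 = 4.

4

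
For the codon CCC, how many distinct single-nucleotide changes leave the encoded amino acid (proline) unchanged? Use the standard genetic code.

Position 1: none → 0 synonymous.
Position 2: none → 0 synonymous.
Position 3: CCU, CCA, CCG → 3 synonymous.
Total: 0 + 0 + 3 = 3.

3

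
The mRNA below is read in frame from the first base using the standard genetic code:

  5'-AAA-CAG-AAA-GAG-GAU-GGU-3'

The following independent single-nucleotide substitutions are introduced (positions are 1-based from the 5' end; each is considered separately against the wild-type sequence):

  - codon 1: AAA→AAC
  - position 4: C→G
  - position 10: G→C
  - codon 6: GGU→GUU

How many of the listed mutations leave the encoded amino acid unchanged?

0

Codon 1: AAA (Lys) → AAC (Asn) — missense.
Codon 2: CAG (Gln) → GAG (Glu) — missense.
Codon 4: GAG (Glu) → CAG (Gln) — missense.
Codon 6: GGU (Gly) → GUU (Val) — missense.
Synonymous: 0 of 4.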